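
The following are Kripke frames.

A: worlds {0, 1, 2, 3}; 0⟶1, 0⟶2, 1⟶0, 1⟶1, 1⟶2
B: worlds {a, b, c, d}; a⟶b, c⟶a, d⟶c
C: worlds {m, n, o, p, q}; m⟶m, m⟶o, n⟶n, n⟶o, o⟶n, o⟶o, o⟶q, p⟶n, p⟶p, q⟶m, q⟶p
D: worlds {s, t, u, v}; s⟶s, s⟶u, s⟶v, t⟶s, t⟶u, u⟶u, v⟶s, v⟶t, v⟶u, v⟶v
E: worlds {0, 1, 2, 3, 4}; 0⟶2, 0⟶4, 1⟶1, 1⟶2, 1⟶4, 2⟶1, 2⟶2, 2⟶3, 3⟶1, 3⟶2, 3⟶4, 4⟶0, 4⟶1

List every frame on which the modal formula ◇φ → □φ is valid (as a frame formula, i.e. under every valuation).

This is the axiom for partial functionality; its first-order frame correspondent is ∀x ∀y ∀z (Rxy ∧ Rxz → y = z).
A: fails — 0 sees both 1 and 2.
B: ✓.
C: fails — m sees both m and o.
D: fails — s sees both s and u.
E: fails — 0 sees both 2 and 4.

B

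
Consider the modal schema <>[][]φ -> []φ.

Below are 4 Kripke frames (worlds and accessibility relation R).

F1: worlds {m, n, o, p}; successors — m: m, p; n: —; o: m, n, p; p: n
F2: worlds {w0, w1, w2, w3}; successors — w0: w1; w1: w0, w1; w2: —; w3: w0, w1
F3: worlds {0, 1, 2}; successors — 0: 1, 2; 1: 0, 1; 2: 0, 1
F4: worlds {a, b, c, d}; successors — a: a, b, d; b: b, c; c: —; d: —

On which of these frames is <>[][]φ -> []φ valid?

F2, F3

This is the axiom for a generalized confluence (Geach) condition; its first-order frame correspondent is forall x forall y forall z ((xRy & xRz) -> exists w (y R^2 w & z = w)).
F1: fails — mRp, mRm but no w with pR²w and m=w.
F2: condition met.
F3: condition met.
F4: fails — aRb, aRa but no w with bR²w and a=w.
Valid on: F2, F3.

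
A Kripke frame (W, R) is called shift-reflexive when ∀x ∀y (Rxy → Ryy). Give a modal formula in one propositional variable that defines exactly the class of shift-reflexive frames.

□(□p → p)

A defining formula is □(□p → p) (the T□ axiom).
Suppose □(□p→p) is valid. Take Rxy and set V(p)={w : Ryw}. Then at y, □p holds; since □(□p→p) at x, □p→p at y, so p at y, i.e. Ryy.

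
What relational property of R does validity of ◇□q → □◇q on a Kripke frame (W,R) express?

Suppose ◇□q→□◇q is valid. Take Rxy, Rxz and set V(q)={w : Ryw}. Then □q at y so ◇□q at x, so □◇q at x, so ◇q at z, giving w with Rzw and Ryw.

Convergence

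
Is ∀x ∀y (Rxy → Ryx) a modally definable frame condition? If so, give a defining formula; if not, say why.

Yes, by q → □◇q

The condition is symmetry. A defining modal formula is q → □◇q.
Suppose q→□◇q is valid. Take Rxy and set V(q)={x}. Then q at x, so □◇q at x, so ◇q at y, so some z with Ryz has q; z=x, i.e. Ryx.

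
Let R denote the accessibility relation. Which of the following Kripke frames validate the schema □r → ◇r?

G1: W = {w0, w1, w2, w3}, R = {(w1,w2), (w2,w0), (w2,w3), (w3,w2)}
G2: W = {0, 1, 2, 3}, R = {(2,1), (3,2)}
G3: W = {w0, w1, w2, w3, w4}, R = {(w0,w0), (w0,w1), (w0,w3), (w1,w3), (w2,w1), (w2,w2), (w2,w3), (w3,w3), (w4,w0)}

G3

This is the axiom for seriality; its first-order frame correspondent is ∀x ∃y Rxy.
G1: fails — world w0 has no successor.
G2: fails — world 0 has no successor.
G3: condition met.
Valid on: G3.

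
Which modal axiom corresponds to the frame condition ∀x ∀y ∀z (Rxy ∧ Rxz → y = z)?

◇q → □q

A defining formula is ◇q → □q (the CD axiom).
Suppose ◇q→□q is valid. Take Rxy, Rxz and set V(q)={y}. Then ◇q at x, so □q at x, so q at z, i.e. z=y.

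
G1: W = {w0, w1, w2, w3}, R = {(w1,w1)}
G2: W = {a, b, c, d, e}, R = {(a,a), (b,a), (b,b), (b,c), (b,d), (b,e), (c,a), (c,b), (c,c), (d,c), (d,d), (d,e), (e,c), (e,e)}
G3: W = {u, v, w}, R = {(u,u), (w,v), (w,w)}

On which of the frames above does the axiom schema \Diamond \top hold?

G2

This is the axiom for seriality; its first-order frame correspondent is \forall x \exists y Rxy.
G1: fails — world w0 has no successor.
G2: ✓.
G3: fails — world v has no successor.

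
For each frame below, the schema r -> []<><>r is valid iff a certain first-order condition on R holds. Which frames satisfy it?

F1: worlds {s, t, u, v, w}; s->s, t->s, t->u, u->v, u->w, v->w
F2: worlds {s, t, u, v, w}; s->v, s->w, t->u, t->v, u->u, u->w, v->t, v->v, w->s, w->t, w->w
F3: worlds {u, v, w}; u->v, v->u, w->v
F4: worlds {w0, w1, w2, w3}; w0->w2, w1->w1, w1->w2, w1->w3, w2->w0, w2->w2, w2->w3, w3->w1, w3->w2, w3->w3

Frame correspondent (Sahlqvist): forall x forall z (xRz -> exists w (x = w & z R^2 w)) — i.e. a generalized confluence (Geach) condition.
F1: fails — tRs but no w* with t=w* and sR²w*.
F2: fails — sRv but no w* with s=w* and vR²w*.
F3: fails — uRv but no t with u=t and vR²t.
F4: holds.

F4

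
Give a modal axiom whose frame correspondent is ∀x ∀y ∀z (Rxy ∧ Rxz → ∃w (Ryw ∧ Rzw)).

This is convergence; the standard corresponding axiom is .2: ◇□q → □◇q.

◇□q → □◇q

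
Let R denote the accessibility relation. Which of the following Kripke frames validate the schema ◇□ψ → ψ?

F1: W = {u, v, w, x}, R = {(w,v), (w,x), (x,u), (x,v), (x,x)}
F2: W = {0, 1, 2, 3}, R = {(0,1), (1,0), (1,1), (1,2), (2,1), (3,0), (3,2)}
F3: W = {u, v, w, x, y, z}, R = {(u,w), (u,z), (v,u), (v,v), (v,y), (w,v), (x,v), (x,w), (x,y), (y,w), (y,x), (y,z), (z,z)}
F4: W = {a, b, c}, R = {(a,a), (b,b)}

The schema corresponds to symmetry: ∀x ∀y (Rxy → Ryx).
F1: fails — Rwx but not Rxw.
F2: fails — R32 but not R23.
F3: fails — Rxw but not Rwx.
F4: satisfies the condition.

F4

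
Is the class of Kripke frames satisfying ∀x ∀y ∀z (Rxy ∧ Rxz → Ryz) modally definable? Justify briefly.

The condition is the Euclidean property. A defining modal formula is ◇p → □◇p.

Yes — defined by ◇p → □◇p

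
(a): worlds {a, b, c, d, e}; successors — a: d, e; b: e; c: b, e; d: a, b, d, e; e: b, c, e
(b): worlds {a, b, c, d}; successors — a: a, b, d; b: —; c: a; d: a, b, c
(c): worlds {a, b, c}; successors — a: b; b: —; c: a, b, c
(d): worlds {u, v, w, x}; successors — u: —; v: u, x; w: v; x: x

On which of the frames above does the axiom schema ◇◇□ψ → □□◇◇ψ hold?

(a)

The schema corresponds to a generalized confluence (Geach) condition: ∀x ∀y ∀z ((xR²y ∧ xR²z) → ∃w (yRw ∧ zR²w)).
(a): ✓.
(b): fails — aR²a, aR²b but no w with aRw and bR²w.
(c): fails — cR²a, cR²a but no w with aRw and aR²w.
(d): fails — wR²u, wR²u but no t with uRt and uR²t.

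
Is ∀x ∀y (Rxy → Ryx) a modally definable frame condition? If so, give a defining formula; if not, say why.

Definable; r → □◇r defines it

This is a Sahlqvist condition; the B axiom r → □◇r defines it.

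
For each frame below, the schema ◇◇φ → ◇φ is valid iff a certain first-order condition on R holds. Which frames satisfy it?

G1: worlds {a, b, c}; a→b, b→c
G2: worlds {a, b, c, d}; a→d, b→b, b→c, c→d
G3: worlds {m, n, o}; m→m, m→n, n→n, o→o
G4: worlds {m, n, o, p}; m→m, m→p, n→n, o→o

G3, G4

Frame correspondent (Sahlqvist): ∀x ∀y ∀z (Rxy ∧ Ryz → Rxz) — i.e. transitivity.
G1: fails — Rab and Rbc but not Rac.
G2: fails — Rbc and Rcd but not Rbd.
G3: holds.
G4: holds.
Valid on: G3, G4.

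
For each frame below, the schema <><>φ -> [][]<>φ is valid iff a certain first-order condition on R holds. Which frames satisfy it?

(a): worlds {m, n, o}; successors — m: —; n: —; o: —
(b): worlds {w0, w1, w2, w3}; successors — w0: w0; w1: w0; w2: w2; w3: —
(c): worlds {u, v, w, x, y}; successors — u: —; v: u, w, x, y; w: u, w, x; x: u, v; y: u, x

This is the axiom for a generalized confluence (Geach) condition; its first-order frame correspondent is forall x forall y forall z ((x R^2 y & x R^2 z) -> exists w (y = w & zRw)).
(a): holds.
(b): holds.
(c): fails — vR²u, vR²u but no t with u=t and uRt.

(a), (b)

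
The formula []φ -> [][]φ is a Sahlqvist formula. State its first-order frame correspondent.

Suppose □φ→□□φ is valid. Take Rxy, Ryz and set V(φ)={w : Rxw}. Then □φ at x, so □□φ at x, so □φ at y, so φ at z, i.e. Rxz.

Transitivity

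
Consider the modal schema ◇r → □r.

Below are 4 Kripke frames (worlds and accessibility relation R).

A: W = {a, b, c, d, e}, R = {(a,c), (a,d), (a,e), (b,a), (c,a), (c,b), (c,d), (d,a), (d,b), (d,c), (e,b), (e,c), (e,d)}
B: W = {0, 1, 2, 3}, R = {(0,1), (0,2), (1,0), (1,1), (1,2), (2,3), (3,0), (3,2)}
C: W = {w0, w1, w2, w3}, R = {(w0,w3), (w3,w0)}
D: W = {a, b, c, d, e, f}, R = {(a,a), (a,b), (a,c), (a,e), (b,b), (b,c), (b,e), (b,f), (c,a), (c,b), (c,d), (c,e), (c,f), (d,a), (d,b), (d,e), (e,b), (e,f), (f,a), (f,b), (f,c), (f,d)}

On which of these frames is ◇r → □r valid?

C

Frame correspondent (Sahlqvist): ∀x ∀y ∀z (Rxy ∧ Rxz → y = z) — i.e. partial functionality.
A: fails — a sees both c and d.
B: fails — 0 sees both 1 and 2.
C: satisfies the condition.
D: fails — a sees both a and b.
Valid on: C.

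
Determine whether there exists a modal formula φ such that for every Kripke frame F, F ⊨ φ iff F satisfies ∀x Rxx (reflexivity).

Yes — defined by □r → r

The condition is reflexivity. A defining modal formula is □r → r.
Suppose □r→r is valid. At any x set V(r)={w : Rxw}. Then □r holds at x, so r holds at x, i.e. Rxx.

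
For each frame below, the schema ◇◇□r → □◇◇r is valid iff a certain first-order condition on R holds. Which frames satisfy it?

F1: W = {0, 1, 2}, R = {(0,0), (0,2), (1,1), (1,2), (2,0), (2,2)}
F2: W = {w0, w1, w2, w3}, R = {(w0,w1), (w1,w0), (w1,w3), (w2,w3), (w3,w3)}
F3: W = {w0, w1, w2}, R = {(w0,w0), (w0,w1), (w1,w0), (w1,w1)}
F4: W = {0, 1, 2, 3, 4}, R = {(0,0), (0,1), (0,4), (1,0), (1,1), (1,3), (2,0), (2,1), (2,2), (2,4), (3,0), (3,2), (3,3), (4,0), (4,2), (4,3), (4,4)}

Frame correspondent (Sahlqvist): ∀x ∀y ∀z ((xR²y ∧ xRz) → ∃w (yRw ∧ zR²w)) — i.e. a generalized confluence (Geach) condition.
F1: ✓.
F2: ✓.
F3: ✓.
F4: ✓.
Valid on: F1, F2, F3, F4.

F1, F2, F3, F4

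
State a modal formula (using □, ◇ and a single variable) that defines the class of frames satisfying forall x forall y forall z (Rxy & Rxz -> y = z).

◇p → □p

This is partial functionality; the standard corresponding axiom is CD: ◇p → □p.
Suppose ◇p→□p is valid. Take Rxy, Rxz and set V(p)={y}. Then ◇p at x, so □p at x, so p at z, i.e. z=y.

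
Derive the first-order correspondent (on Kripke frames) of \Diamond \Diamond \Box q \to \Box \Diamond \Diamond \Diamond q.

\forall x \forall y \forall z ((x R^2 y \wedge xRz) \to \exists w (yRw \wedge z R^3 w))

This is a Sahlqvist (Geach-type) schema ◇^2□^1q → □^1◇^3q.
First-order correspondent: \forall x \forall y \forall z ((x R^2 y \wedge xRz) \to \exists w (yRw \wedge z R^3 w)).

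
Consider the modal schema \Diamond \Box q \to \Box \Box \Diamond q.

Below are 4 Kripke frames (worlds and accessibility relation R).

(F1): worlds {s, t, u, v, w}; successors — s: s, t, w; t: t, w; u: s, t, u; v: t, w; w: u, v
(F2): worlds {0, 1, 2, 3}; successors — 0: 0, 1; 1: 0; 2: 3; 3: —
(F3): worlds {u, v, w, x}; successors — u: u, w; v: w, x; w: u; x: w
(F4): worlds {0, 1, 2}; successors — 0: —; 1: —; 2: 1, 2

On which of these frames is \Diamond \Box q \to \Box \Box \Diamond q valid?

(F2)

The schema corresponds to a generalized confluence (Geach) condition: \forall x \forall y \forall z ((xRy \wedge x R^2 z) \to \exists w (yRw \wedge zRw)).
(F1): fails — sRs, sR²w but no w* with sRw* and wRw*.
(F2): ✓.
(F3): fails — vRx, vR²w but no t with xRt and wRt.
(F4): fails — 2R1, 2R²1 but no w with 1Rw and 1Rw.
Valid on: (F2).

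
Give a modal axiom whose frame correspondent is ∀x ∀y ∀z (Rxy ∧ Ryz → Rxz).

□r → □□r

This is transitivity; the standard corresponding axiom is 4: □r → □□r.
Suppose □r→□□r is valid. Take Rxy, Ryz and set V(r)={w : Rxw}. Then □r at x, so □□r at x, so □r at y, so r at z, i.e. Rxz.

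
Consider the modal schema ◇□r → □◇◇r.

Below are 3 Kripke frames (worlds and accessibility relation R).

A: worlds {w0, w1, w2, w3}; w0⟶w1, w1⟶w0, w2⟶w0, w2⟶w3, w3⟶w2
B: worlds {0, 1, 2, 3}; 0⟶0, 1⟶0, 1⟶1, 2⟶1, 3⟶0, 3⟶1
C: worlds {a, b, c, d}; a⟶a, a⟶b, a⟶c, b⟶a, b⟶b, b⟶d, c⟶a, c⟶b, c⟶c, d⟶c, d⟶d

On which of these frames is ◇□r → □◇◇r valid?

B, C

This is the axiom for a generalized confluence (Geach) condition; its first-order frame correspondent is ∀x ∀y ∀z ((xRy ∧ xRz) → ∃w (yRw ∧ zR²w)).
A: fails — w0Rw1, w0Rw1 but no w with w1Rw and w1R²w.
B: condition met.
C: condition met.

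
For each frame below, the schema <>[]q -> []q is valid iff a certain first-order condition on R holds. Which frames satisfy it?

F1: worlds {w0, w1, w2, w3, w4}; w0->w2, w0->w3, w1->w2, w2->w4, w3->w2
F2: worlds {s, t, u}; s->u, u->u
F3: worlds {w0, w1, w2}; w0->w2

F2

Frame correspondent (Sahlqvist): forall x forall y forall z (Rxy & Rxz -> Ryz) — i.e. the Euclidean property.
F1: fails — Rw0w2 and Rw0w2 but not Rw2w2.
F2: condition met.
F3: fails — Rw0w2 and Rw0w2 but not Rw2w2.
Valid on: F2.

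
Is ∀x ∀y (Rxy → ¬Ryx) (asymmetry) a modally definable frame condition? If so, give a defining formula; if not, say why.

Any modally definable frame class is closed under surjective bounded morphisms.
The 3-cycle (worlds s,t,u with s→t→u→s) is asymmetric. Mapping every world to a single reflexive point • is a surjective bounded morphism, and the reflexive point is not asymmetric (R•• but asymmetry requires ¬R••).
So the class is not modally definable.

Not modally definable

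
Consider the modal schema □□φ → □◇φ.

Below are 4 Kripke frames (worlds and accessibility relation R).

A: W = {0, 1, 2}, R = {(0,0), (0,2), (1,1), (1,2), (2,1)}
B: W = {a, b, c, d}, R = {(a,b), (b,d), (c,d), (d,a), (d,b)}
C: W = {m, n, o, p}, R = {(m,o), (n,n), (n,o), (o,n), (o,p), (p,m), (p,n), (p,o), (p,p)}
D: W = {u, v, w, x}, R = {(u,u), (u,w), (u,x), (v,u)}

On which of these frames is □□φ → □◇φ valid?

A, B, C

The schema corresponds to a generalized confluence (Geach) condition: ∀x ∀z (xRz → ∃w (xR²w ∧ zRw)).
A: satisfies the condition.
B: satisfies the condition.
C: satisfies the condition.
D: fails — uRw but no t with uR²t and wRt.
Valid on: A, B, C.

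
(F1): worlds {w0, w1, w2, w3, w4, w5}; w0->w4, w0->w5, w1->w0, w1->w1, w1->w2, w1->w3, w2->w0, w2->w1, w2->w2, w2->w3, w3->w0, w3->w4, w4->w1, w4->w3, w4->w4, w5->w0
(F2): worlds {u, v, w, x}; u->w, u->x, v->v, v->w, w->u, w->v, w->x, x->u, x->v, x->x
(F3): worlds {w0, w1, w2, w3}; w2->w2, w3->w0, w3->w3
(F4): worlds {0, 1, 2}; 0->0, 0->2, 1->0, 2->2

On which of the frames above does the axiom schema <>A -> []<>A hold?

The schema corresponds to the Euclidean property: forall x forall y forall z (Rxy & Rxz -> Ryz).
(F1): fails — Rw0w4 and Rw0w5 but not Rw4w5.
(F2): fails — Ruw and Ruw but not Rww.
(F3): fails — Rw3w0 and Rw3w3 but not Rw0w3.
(F4): fails — R02 and R00 but not R20.
Valid on no frame.

none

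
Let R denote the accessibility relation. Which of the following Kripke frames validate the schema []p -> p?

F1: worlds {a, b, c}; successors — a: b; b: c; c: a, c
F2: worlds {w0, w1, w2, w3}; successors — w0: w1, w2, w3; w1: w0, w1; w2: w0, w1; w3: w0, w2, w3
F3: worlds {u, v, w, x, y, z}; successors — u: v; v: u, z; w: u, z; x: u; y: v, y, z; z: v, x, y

The schema corresponds to reflexivity: forall x Rxx.
F1: fails — world a does not see itself.
F2: fails — world w0 does not see itself.
F3: fails — world u does not see itself.

none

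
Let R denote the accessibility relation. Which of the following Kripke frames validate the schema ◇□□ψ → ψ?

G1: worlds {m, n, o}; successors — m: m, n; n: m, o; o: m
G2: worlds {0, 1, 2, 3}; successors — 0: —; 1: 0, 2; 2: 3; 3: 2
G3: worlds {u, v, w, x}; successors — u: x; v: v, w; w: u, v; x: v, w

This is the axiom for a generalized confluence (Geach) condition; its first-order frame correspondent is ∀x ∀y (xRy → ∃w (yR²w ∧ x = w)).
G1: satisfies the condition.
G2: fails — 1R0 but no w with 0R²w and 1=w.
G3: fails — xRv but no t with vR²t and x=t.
Valid on: G1.

G1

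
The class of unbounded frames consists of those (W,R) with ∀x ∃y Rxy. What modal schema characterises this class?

□p → ◇p

The condition is seriality. The D schema □p → ◇p defines it.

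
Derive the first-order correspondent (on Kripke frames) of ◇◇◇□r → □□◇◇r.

∀x ∀y ∀z ((xR³y ∧ xR²z) → ∃w (yRw ∧ zR²w))

This is a Sahlqvist (Geach-type) schema ◇^3□^1r → □^2◇^2r.
First-order correspondent: ∀x ∀y ∀z ((xR³y ∧ xR²z) → ∃w (yRw ∧ zR²w)).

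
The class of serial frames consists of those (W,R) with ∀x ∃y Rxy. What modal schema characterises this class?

□ψ → ◇ψ

The condition is seriality. The D schema □ψ → ◇ψ defines it.
Suppose □ψ→◇ψ is valid. At any x set V(ψ)=W. Then □ψ at x, so ◇ψ at x, so x has a successor.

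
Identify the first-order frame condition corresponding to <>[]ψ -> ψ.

Replacing ψ by ¬ψ and contraposing gives the equivalent schema ψ → □◇ψ.
Suppose ψ→□◇ψ is valid. Take Rxy and set V(ψ)={x}. Then ψ at x, so □◇ψ at x, so ◇ψ at y, so some z with Ryz has ψ; z=x, i.e. Ryx.

Symmetry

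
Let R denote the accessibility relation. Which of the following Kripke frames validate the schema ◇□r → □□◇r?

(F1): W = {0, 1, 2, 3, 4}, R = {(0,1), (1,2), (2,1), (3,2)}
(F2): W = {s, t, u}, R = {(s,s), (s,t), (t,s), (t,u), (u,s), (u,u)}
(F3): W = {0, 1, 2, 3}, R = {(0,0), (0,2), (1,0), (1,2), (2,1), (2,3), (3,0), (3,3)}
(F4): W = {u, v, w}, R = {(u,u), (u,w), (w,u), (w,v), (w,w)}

Frame correspondent (Sahlqvist): ∀x ∀y ∀z ((xRy ∧ xR²z) → ∃w (yRw ∧ zRw)) — i.e. a generalized confluence (Geach) condition.
(F1): fails — 0R1, 0R²2 but no w with 1Rw and 2Rw.
(F2): condition met.
(F3): fails — 0R0, 0R²2 but no w with 0Rw and 2Rw.
(F4): fails — uRu, uR²v but no t with uRt and vRt.

(F2)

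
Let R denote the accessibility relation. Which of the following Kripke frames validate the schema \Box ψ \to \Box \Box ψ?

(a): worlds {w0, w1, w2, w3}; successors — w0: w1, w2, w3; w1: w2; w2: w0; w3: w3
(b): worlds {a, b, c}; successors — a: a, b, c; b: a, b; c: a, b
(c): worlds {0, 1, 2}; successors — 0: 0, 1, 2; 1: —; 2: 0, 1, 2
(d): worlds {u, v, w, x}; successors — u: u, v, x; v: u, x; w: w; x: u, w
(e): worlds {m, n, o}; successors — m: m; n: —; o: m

The schema corresponds to transitivity: \forall x \forall y \forall z (Rxy \wedge Ryz \to Rxz).
(a): fails — Rw1w2 and Rw2w0 but not Rw1w0.
(b): fails — Rba and Rac but not Rbc.
(c): condition met.
(d): fails — Rvu and Ruv but not Rvv.
(e): condition met.
Valid on: (c), (e).

(c), (e)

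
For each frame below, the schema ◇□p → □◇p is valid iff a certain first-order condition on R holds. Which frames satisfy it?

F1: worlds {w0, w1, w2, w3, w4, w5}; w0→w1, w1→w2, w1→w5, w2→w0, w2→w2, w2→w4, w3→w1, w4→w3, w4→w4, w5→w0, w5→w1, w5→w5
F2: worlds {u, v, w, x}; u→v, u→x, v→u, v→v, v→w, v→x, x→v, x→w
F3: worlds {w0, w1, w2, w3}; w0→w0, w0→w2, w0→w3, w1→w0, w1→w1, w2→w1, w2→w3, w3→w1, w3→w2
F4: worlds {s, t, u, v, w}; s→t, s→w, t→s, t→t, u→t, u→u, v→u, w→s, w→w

Frame correspondent (Sahlqvist): ∀x ∀y ∀z (Rxy ∧ Rxz → ∃w (Ryw ∧ Rzw)) — i.e. convergence.
F1: fails — Rw2w4 and Rw2w0 but w4 and w0 have no common successor.
F2: fails — Rvv and Rvw but v and w have no common successor.
F3: satisfies the condition.
F4: satisfies the condition.

F3, F4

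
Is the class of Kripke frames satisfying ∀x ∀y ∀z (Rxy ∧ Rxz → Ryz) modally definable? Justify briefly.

Yes — defined by ◇p → □◇p

This is a Sahlqvist condition; the 5 axiom ◇p → □◇p defines it.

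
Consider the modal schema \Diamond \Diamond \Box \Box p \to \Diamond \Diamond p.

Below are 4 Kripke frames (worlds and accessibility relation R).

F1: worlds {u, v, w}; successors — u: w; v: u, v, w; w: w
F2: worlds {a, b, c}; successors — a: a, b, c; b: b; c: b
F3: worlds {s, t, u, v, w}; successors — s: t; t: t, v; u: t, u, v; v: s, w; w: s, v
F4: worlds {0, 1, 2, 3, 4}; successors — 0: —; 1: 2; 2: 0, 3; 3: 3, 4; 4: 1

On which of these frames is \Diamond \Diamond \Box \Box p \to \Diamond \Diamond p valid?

F1, F2, F3

This is the axiom for a generalized confluence (Geach) condition; its first-order frame correspondent is \forall x \forall y (x R^2 y \to \exists w (y R^2 w \wedge x R^2 w)).
F1: condition met.
F2: condition met.
F3: condition met.
F4: fails — 1R²0 but no w with 0R²w and 1R²w.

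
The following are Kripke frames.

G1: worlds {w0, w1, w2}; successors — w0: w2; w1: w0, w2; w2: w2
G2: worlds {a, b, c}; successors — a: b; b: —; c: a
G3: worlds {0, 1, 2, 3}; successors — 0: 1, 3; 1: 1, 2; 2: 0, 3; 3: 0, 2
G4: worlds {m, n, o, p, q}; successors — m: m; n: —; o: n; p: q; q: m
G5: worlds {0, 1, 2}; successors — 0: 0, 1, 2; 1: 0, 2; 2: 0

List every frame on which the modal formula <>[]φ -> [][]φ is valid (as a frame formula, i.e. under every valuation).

G1, G2, G4

The schema corresponds to a generalized confluence (Geach) condition: forall x forall y forall z ((xRy & x R^2 z) -> exists w (yRw & z = w)).
G1: ✓.
G2: ✓.
G3: fails — 0R1, 0R²0 but no w with 1Rw and 0=w.
G4: ✓.
G5: fails — 0R1, 0R²1 but no w with 1Rw and 1=w.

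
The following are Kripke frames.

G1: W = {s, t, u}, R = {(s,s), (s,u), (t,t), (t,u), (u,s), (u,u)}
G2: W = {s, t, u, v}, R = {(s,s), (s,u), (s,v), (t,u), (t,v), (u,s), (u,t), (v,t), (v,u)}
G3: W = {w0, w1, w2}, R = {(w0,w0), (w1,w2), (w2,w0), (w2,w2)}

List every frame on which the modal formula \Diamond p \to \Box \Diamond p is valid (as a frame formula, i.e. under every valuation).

none

The schema corresponds to the Euclidean property: \forall x \forall y \forall z (Rxy \wedge Rxz \to Ryz).
G1: fails — Rtu and Rtt but not Rut.
G2: fails — Rsv and Rsv but not Rvv.
G3: fails — Rw2w0 and Rw2w2 but not Rw0w2.
Valid on no frame.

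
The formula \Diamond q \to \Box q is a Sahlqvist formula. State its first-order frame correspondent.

Suppose ◇q→□q is valid. Take Rxy, Rxz and set V(q)={y}. Then ◇q at x, so □q at x, so q at z, i.e. z=y.

partial functionality: \forall x \forall y \forall z (Rxy \wedge Rxz \to y = z)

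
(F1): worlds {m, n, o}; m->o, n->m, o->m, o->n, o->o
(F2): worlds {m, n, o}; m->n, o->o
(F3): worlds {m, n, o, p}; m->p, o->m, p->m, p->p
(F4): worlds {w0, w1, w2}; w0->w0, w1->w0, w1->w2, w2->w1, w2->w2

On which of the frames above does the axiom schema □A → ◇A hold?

(F1), (F4)

The schema corresponds to seriality: ∀x ∃y Rxy.
(F1): condition met.
(F2): fails — world n has no successor.
(F3): fails — world n has no successor.
(F4): condition met.
Valid on: (F1), (F4).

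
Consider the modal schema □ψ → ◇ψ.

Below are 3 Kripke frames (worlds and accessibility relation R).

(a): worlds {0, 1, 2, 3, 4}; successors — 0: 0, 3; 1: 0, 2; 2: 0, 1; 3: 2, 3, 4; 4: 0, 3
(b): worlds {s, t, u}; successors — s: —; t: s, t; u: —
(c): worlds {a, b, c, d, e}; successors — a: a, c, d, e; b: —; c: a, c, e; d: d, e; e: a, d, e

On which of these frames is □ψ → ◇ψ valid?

(a)

Frame correspondent (Sahlqvist): ∀x ∃y Rxy — i.e. seriality.
(a): satisfies the condition.
(b): fails — world s has no successor.
(c): fails — world b has no successor.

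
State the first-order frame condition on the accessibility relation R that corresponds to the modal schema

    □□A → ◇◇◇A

This is a Sahlqvist (Geach-type) schema ◇^0□^2A → □^0◇^3A.
Minimal-valuation argument: fix x; take any y with xR^0y and any z with xR^0z. Set V(A) to the set of worlds R-reachable from y in exactly 2 steps. Then □^2A holds at y, so the antecedent holds at x; validity forces ◇^3A at z, giving a w with zR^3w and yR^2w.
First-order correspondent: ∀x ∃w (xR²w ∧ xR³w).

∀x ∃w (xR²w ∧ xR³w)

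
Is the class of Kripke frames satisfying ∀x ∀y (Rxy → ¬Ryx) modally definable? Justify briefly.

If a class were modally definable it would be closed under surjective bounded morphisms (Goldblatt–Thomason).
The 4-cycle (worlds w0,w1,w2,w3 with w0→w1→w2→w3→w0) is asymmetric. Mapping every world to a single reflexive point • is a surjective bounded morphism, and the reflexive point is not asymmetric (R•• but asymmetry requires ¬R••).
So no modal formula (or set of formulas) defines exactly the asymmetric frames.

Not definable by any modal formula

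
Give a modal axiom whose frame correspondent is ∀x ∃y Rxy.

A defining formula is □r → ◇r (the D axiom).
Suppose □r→◇r is valid. At any x set V(r)=W. Then □r at x, so ◇r at x, so x has a successor.

□r → ◇r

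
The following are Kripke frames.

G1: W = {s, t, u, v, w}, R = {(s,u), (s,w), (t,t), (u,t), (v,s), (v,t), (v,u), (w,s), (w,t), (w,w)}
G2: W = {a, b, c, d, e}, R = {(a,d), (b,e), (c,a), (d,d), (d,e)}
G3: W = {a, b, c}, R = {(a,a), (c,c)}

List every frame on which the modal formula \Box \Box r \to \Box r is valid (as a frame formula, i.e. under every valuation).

G3

This is the axiom for density; its first-order frame correspondent is \forall x \forall y (Rxy \to \exists z (Rxz \wedge Rzy)).
G1: fails — Rvs but no z with Rvz and Rzs.
G2: fails — Rbe but no z with Rbz and Rze.
G3: ✓.
Valid on: G3.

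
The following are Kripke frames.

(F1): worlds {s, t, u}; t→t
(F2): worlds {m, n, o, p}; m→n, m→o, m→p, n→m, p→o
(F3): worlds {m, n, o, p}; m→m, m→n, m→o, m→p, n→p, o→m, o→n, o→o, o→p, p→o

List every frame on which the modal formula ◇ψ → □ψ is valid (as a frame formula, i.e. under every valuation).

(F1)

Frame correspondent (Sahlqvist): ∀x ∀y ∀z (Rxy ∧ Rxz → y = z) — i.e. partial functionality.
(F1): satisfies the condition.
(F2): fails — m sees both n and o.
(F3): fails — m sees both m and n.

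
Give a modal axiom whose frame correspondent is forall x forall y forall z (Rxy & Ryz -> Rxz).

A defining formula is □p → □□p (the 4 axiom).

□p → □□p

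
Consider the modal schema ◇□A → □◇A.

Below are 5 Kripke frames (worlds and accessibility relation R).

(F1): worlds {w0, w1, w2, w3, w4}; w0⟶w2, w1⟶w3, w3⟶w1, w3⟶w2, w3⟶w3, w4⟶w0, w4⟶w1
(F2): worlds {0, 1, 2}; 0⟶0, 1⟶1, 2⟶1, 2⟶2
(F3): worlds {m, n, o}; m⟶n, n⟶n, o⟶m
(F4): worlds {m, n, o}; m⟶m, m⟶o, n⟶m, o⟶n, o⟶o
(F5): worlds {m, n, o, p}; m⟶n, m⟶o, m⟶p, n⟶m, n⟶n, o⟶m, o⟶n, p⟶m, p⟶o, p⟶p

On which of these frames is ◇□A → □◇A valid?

The schema corresponds to convergence: ∀x ∀y ∀z (Rxy ∧ Rxz → ∃w (Ryw ∧ Rzw)).
(F1): fails — Rw0w2 and Rw0w2 but w2 and w2 have no common successor.
(F2): holds.
(F3): holds.
(F4): fails — Ron and Roo but n and o have no common successor.
(F5): holds.
Valid on: (F2), (F3), (F5).

(F2), (F3), (F5)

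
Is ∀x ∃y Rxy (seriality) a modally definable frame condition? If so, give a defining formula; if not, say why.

Yes — defined by □r → ◇r

The condition is seriality. A defining modal formula is □r → ◇r.
Suppose □r→◇r is valid. At any x set V(r)=W. Then □r at x, so ◇r at x, so x has a successor.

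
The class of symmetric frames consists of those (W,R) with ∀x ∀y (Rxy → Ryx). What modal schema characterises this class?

This is symmetry; the standard corresponding axiom is B: p → □◇p.
Suppose p→□◇p is valid. Take Rxy and set V(p)={x}. Then p at x, so □◇p at x, so ◇p at y, so some z with Ryz has p; z=x, i.e. Ryx.

p → □◇p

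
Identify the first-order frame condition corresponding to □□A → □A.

Density

Suppose □□A→□A is valid. Take Rxy and set V(A)={w : xR²w}. Then □□A at x, so □A at x, so A at y, i.e. ∃z(Rxz∧Rzy).
The converse is a direct semantic check.
Frame condition: ∀x ∀y (Rxy → ∃z (Rxz ∧ Rzy)).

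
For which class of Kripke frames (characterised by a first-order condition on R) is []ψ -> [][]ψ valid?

Suppose □ψ→□□ψ is valid. Take Rxy, Ryz and set V(ψ)={w : Rxw}. Then □ψ at x, so □□ψ at x, so □ψ at y, so ψ at z, i.e. Rxz.

Transitivity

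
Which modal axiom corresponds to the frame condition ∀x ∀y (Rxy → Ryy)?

This is shift-reflexivity; the standard corresponding axiom is T□: □(□ψ → ψ).
Suppose □(□ψ→ψ) is valid. Take Rxy and set V(ψ)={w : Ryw}. Then at y, □ψ holds; since □(□ψ→ψ) at x, □ψ→ψ at y, so ψ at y, i.e. Ryy.

□(□ψ → ψ)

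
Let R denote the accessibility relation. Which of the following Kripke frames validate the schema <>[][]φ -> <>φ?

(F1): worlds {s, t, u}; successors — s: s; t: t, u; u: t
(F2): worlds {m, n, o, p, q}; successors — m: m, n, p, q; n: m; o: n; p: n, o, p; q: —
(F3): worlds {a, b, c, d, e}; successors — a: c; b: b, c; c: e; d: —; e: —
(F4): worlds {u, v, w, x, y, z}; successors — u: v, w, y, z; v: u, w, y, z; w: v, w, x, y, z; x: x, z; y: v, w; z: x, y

(F1), (F4)

Frame correspondent (Sahlqvist): forall x forall y (xRy -> exists w (y R^2 w & xRw)) — i.e. a generalized confluence (Geach) condition.
(F1): ✓.
(F2): fails — mRq but no w with qR²w and mRw.
(F3): fails — aRc but no w with cR²w and aRw.
(F4): ✓.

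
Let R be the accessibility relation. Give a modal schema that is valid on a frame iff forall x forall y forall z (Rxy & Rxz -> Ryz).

The condition is the Euclidean property. The 5 schema ◇ψ → □◇ψ defines it.

◇ψ → □◇ψ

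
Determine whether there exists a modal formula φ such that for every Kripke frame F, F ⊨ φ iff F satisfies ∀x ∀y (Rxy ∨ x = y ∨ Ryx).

No

Modal frame validity is preserved under disjoint unions.
Take 4 disjoint single-world reflexive frames: each is trivially connected, but their disjoint union has 4 worlds with no edge between distinct components, so it is not connected.
So no modal formula (or set of formulas) defines exactly the connected frames.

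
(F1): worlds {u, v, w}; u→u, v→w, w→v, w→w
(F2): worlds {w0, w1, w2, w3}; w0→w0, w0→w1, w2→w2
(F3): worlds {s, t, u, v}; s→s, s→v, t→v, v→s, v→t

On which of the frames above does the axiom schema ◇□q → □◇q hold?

(F1), (F3)

This is the axiom for convergence; its first-order frame correspondent is ∀x ∀y ∀z (Rxy ∧ Rxz → ∃w (Ryw ∧ Rzw)).
(F1): condition met.
(F2): fails — Rw0w1 and Rw0w1 but w1 and w1 have no common successor.
(F3): condition met.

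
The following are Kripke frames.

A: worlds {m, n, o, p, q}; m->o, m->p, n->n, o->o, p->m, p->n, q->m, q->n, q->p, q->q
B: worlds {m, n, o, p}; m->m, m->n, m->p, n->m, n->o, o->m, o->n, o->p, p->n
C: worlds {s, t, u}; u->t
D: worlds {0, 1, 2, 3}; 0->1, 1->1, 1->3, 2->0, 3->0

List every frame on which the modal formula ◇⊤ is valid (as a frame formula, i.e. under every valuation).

A, B, D

The schema corresponds to seriality: ∀x ∃y Rxy.
A: ✓.
B: ✓.
C: fails — world s has no successor.
D: ✓.
Valid on: A, B, D.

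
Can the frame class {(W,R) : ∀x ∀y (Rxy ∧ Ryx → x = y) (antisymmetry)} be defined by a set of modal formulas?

Any modally definable frame class is closed under surjective bounded morphisms.
The 8-cycle (worlds s,t,u,v,w,x,y,z with s→t→u→v→w→x→y→z→s) is antisymmetric. Sending even-indexed worlds to • and odd-indexed worlds to ∘ is a surjective bounded morphism onto the two-world frame with •↔∘, which is not antisymmetric.
Hence antisymmetry is not modally definable.

Not definable by any modal formula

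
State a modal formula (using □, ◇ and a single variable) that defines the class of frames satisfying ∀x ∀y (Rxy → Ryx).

r → □◇r

The condition is symmetry. The B schema r → □◇r defines it.
Suppose r→□◇r is valid. Take Rxy and set V(r)={x}. Then r at x, so □◇r at x, so ◇r at y, so some z with Ryz has r; z=x, i.e. Ryx.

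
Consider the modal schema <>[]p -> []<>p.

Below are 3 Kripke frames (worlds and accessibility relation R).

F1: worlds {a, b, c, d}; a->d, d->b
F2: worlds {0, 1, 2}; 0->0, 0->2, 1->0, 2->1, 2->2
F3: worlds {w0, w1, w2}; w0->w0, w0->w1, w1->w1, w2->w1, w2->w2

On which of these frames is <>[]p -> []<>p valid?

This is the axiom for convergence; its first-order frame correspondent is forall x forall y forall z (Rxy & Rxz -> exists w (Ryw & Rzw)).
F1: fails — Rdb and Rdb but b and b have no common successor.
F2: fails — R22 and R21 but 2 and 1 have no common successor.
F3: satisfies the condition.

F3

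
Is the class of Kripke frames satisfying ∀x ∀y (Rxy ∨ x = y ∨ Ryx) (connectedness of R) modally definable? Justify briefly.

Any modally definable frame class is closed under disjoint unions.
Take 4 disjoint single-world reflexive frames: each is trivially connected, but their disjoint union has 4 worlds with no edge between distinct components, so it is not connected.
So no modal formula (or set of formulas) defines exactly the connected frames.

No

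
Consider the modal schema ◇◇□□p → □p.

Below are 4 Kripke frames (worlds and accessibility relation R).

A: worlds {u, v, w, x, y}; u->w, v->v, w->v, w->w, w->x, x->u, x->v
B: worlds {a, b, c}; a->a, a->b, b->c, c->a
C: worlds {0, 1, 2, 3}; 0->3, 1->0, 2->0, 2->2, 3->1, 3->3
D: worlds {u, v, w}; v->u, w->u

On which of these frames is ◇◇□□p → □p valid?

D

The schema corresponds to a generalized confluence (Geach) condition: ∀x ∀y ∀z ((xR²y ∧ xRz) → ∃w (yR²w ∧ z = w)).
A: fails — uR²v, uRw but no t with vR²t and w=t.
B: fails — aR²b, aRb but no w with bR²w and b=w.
C: fails — 2R²0, 2R0 but no w with 0R²w and 0=w.
D: holds.
Valid on: D.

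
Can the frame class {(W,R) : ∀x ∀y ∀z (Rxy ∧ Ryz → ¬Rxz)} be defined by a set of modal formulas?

No

If a class were modally definable it would be closed under surjective bounded morphisms (Goldblatt–Thomason).
The 7-cycle (worlds a,b,c,d,e,f,g with a→b→c→d→e→f→g→a) is intransitive. Mapping every world to a single reflexive point • is a surjective bounded morphism; the reflexive point is not intransitive (R••∧R•• but R••).
Hence intransitivity is not modally definable.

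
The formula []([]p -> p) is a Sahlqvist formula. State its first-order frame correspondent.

shift-reflexivity: forall x forall y (Rxy -> Ryy)

This schema is the T□ axiom.
Its frame correspondent is shift-reflexivity — forall x forall y (Rxy -> Ryy).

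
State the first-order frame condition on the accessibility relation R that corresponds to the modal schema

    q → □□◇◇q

This is a Sahlqvist (Geach-type) schema ◇^0□^0q → □^2◇^2q.
Minimal-valuation argument: fix x; take any y with xR^0y and any z with xR^2z. Set V(q) to the set of worlds R-reachable from y in exactly 0 steps. Then □^0q holds at y, so the antecedent holds at x; validity forces ◇^2q at z, giving a w with zR^2w and yR^0w.
First-order correspondent: ∀x ∀z (xR²z → ∃w (x = w ∧ zR²w)).

∀x ∀z (xR²z → ∃w (x = w ∧ zR²w))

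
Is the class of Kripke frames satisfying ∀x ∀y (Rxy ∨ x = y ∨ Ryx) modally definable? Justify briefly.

Not modally definable

If a class were modally definable it would be closed under disjoint unions (Goldblatt–Thomason).
Take 3 disjoint single-world reflexive frames: each is trivially connected, but their disjoint union has 3 worlds with no edge between distinct components, so it is not connected.
So no modal formula (or set of formulas) defines exactly the connected frames.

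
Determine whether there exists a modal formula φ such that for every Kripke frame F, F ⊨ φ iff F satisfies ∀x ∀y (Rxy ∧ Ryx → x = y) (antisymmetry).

No

Modal frame validity is preserved under surjective bounded morphisms.
The 6-cycle (worlds 0,1,2,3,4,5 with 0→1→2→3→4→5→0) is antisymmetric. Sending even-indexed worlds to • and odd-indexed worlds to ∘ is a surjective bounded morphism onto the two-world frame with •↔∘, which is not antisymmetric.
Hence antisymmetry is not modally definable.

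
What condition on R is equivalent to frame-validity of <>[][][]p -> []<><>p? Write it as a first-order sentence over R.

forall x forall y forall z ((xRy & xRz) -> exists w (y R^3 w & z R^2 w))

This is a Sahlqvist (Geach-type) schema ◇^1□^3p → □^1◇^2p.
First-order correspondent: forall x forall y forall z ((xRy & xRz) -> exists w (y R^3 w & z R^2 w)).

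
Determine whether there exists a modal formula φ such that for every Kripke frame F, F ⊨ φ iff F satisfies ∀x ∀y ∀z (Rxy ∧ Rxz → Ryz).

Yes — defined by ◇q → □◇q

The condition is the Euclidean property. A defining modal formula is ◇q → □◇q.
Suppose ◇q→□◇q is valid. Take Rxy, Rxz and set V(q)={y}. Then ◇q at x, so □◇q at x, so ◇q at z, so some w with Rzw has q; w=y, i.e. Rzy. By symmetry of the argument, Ryz.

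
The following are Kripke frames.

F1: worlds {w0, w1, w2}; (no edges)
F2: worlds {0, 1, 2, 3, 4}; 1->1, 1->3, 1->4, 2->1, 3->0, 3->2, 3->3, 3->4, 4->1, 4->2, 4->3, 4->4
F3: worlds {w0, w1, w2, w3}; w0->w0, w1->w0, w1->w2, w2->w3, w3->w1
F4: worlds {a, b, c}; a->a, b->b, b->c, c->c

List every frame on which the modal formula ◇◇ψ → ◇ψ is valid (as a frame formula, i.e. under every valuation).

F1, F4

The schema corresponds to a generalized confluence (Geach) condition: ∀x ∀y (xR²y → ∃w (y = w ∧ xRw)).
F1: satisfies the condition.
F2: fails — 1R²0 but no w with 0=w and 1Rw.
F3: fails — w1R²w3 but no w with w3=w and w1Rw.
F4: satisfies the condition.
Valid on: F1, F4.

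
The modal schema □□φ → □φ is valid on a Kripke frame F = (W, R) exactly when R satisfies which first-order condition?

Density

Suppose □□φ→□φ is valid. Take Rxy and set V(φ)={w : xR²w}. Then □□φ at x, so □φ at x, so φ at y, i.e. ∃z(Rxz∧Rzy).
Conversely, any frame satisfying ∀x ∀y (Rxy → ∃z (Rxz ∧ Rzy)) validates the schema.
Frame condition: ∀x ∀y (Rxy → ∃z (Rxz ∧ Rzy)).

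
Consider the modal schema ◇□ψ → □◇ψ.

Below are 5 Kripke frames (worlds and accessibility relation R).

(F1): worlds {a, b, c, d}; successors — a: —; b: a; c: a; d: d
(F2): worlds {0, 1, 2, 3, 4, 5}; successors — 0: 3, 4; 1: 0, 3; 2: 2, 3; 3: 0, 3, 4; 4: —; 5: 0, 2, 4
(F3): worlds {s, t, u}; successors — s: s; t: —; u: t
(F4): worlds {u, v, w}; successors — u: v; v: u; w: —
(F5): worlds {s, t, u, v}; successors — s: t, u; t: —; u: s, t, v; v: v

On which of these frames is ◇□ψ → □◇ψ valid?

The schema corresponds to convergence: ∀x ∀y ∀z (Rxy ∧ Rxz → ∃w (Ryw ∧ Rzw)).
(F1): fails — Rba and Rba but a and a have no common successor.
(F2): fails — R04 and R04 but 4 and 4 have no common successor.
(F3): fails — Rut and Rut but t and t have no common successor.
(F4): holds.
(F5): fails — Rsu and Rst but u and t have no common successor.
Valid on: (F4).

(F4)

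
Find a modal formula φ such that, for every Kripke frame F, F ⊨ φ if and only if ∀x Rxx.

□s → s

The condition is reflexivity. The T schema □s → s defines it.
Suppose □s→s is valid. At any x set V(s)={w : Rxw}. Then □s holds at x, so s holds at x, i.e. Rxx.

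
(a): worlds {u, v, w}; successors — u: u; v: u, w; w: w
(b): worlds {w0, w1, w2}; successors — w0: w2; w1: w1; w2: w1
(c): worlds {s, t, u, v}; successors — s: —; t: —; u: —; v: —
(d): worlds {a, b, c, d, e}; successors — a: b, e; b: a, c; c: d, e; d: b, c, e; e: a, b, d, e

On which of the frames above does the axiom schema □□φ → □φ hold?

The schema corresponds to density: ∀x ∀y (Rxy → ∃z (Rxz ∧ Rzy)).
(a): holds.
(b): fails — Rw0w2 but no z with Rw0z and Rzw2.
(c): holds.
(d): fails — Rbc but no z with Rbz and Rzc.

(a), (c)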